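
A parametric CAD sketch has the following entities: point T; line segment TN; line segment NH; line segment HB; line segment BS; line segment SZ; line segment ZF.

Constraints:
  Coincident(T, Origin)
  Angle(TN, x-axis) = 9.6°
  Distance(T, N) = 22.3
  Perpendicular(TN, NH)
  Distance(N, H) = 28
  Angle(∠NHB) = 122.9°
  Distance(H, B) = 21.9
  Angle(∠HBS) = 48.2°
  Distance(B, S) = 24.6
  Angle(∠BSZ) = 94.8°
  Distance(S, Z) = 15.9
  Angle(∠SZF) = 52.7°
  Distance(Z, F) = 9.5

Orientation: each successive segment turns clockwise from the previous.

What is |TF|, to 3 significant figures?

29.5

T is at the origin; TN runs at 9.6° with length 22.3, so N = (22.0, 3.72). TN is perpendicular to NH, so NH runs at -80.4°; with |NH| = 28.0, H = (26.7, -23.9). ∠NHB = 122.9° gives HB at -138° from the x-axis; with |HB| = 21.9, B = (10.5, -38.7). ∠HBS = 48.2° gives BS at 90.7° from the x-axis; with |BS| = 24.6, S = (10.2, -14.1). ∠BSZ = 94.8° gives SZ at 5.50° from the x-axis; with |SZ| = 15.9, Z = (26.0, -12.6). ∠SZF = 52.7° gives ZF at -122° from the x-axis; with |ZF| = 9.5, F = (21.0, -20.6). Then |TF| = |F − T| = 29.5.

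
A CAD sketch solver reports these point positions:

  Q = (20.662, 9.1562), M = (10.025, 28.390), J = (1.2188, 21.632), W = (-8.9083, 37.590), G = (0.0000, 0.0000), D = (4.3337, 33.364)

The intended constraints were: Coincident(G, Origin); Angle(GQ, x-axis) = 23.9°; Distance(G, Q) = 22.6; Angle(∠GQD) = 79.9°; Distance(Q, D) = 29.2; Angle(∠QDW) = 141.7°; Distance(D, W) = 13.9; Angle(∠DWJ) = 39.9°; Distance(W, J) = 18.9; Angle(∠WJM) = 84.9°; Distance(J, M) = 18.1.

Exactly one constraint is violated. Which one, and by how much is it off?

Distance(J, M) = 18.1 — off by 7.00.

G = (0.00, 0.00) ✓; GQ at 23.90° ✓; |GQ| = 22.60 ✓; ∠GQD = 79.90° ✓; |QD| = 29.20 ✓; ∠QDW = 141.7° ✓; |DW| = 13.90 ✓; ∠DWJ = 39.90° ✓; |WJ| = 18.90 ✓; ∠WJM = 84.90° ✓; |JM| = 11.10 ✗.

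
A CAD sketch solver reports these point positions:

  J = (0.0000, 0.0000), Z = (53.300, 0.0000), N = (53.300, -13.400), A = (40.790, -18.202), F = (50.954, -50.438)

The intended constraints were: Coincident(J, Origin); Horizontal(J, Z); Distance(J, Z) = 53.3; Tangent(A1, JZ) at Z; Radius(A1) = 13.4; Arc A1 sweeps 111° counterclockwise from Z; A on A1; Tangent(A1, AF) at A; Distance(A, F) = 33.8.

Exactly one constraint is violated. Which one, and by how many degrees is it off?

Tangent(A1, AF) at A — off by 3.50°.

J = (0.00, 0.00) ✓; J.y = 0.00, Z.y = 0.00 ✓; |JZ| = 53.30 ✓; ∠(NZ, ZJ) = 90.00° ✓; |NZ| = 13.40 ✓; bearing(N→A) − bearing(N→Z) = 111.0° ✓; |NA| = 13.40 ✓; ∠(NA, AF) = 93.50° ✗; |AF| = 33.80 ✓.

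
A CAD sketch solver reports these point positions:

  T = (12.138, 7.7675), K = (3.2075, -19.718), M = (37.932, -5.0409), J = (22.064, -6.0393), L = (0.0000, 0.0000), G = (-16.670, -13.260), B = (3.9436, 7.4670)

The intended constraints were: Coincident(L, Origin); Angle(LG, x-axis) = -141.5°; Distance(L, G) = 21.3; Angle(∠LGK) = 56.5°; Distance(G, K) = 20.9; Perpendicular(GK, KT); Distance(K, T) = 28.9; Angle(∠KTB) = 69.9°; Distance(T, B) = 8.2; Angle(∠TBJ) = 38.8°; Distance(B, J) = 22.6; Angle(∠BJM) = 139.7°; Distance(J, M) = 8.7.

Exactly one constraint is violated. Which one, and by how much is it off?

Distance(J, M) = 8.7 — off by 7.20.

L = (0.00, 0.00) ✓; LG at -141.5° ✓; |LG| = 21.30 ✓; ∠LGK = 56.50° ✓; |GK| = 20.90 ✓; ∠(GK, KT) = 90.00° ✓; |KT| = 28.90 ✓; ∠KTB = 69.90° ✓; |TB| = 8.200 ✓; ∠TBJ = 38.80° ✓; |BJ| = 22.60 ✓; ∠BJM = 139.7° ✓; |JM| = 15.90 ✗.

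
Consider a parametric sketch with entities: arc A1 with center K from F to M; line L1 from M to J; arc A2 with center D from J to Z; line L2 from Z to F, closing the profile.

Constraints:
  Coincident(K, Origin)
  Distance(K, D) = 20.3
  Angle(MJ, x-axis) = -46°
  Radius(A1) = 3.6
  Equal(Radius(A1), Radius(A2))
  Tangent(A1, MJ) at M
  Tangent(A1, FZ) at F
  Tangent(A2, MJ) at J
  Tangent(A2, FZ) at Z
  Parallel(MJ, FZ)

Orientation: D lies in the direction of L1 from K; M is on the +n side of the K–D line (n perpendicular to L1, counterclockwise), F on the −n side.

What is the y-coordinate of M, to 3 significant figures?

2.50

K is at the origin and D lies 20.3 along u from K, so D = 20.3·u = (14.1, -14.6). Tangency of A1 to both parallel lines with radius 3.6 puts M and F at K ± 3.6·n: M = (2.59, 2.50), F = (-2.59, -2.50). So M.y = 2.50.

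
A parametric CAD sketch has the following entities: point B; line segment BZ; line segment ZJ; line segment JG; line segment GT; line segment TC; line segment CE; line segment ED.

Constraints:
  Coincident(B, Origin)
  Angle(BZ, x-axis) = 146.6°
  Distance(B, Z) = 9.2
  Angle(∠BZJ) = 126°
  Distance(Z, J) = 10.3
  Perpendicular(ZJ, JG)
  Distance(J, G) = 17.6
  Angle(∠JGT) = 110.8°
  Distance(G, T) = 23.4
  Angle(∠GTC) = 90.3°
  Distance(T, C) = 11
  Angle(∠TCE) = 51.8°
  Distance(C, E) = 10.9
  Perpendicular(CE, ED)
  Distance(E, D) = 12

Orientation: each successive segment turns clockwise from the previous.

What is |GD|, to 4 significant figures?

22.82

∠TCE = 51.8° gives CE at 75.50° from the x-axis; with |CE| = 10.9, E = (11.38, 0.8081). CE ⟂ ED, so ED runs at -14.50°; with |ED| = 12.0, D = (23.00, -2.196). Then |GD| = |D − G| = 22.82.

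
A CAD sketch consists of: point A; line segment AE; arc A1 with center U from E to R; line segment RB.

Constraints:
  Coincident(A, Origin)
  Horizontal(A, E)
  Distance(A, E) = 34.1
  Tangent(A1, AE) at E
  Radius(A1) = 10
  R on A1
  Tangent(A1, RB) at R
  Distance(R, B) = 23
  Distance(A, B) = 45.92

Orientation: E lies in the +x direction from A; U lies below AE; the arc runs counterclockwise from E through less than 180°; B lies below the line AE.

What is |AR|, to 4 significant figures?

27.39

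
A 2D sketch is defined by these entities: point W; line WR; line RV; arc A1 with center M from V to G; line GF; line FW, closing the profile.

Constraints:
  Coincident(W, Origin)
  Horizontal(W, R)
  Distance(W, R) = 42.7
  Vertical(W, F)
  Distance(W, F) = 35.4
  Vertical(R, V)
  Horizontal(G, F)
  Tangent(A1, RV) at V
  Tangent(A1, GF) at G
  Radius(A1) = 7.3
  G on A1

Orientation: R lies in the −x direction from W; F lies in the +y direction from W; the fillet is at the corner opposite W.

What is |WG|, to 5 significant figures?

50.063

W is at the origin; W and R share the same y with |WR| = 42.7 and R on the −x side, so R = (-42.700, 0.0000). WF is vertical with |WF| = 35.4 and F on the +y side, so F = (0.0000, 35.400). The virtual corner opposite W is at (-42.700, 35.400). Tangency of A1 to RV means the radius MV is perpendicular to RV and A1 meets GF tangentially, so MG is at right angles to GF, with radius 7.3, so the center M sits 7.3 in from both sides at M = (-35.400, 28.100). That places the tangent points at V = (-42.700, 28.100) on RV and G = (-35.400, 35.400) on GF. Then |WG| = |G − W| = 50.063.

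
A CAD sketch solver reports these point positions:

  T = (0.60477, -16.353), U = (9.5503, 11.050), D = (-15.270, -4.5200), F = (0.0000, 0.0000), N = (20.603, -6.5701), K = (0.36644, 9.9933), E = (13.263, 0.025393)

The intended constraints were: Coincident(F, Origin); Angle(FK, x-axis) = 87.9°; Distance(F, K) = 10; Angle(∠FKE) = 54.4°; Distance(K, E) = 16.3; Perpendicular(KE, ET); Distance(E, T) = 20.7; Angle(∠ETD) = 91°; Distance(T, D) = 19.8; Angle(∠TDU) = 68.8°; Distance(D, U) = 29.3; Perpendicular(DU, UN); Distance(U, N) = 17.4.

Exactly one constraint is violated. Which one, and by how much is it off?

Distance(U, N) = 17.4 — off by 3.40.

F = (0.00, 0.00) ✓; FK at 87.90° ✓; |FK| = 10.00 ✓; ∠FKE = 54.40° ✓; |KE| = 16.30 ✓; ∠(KE, ET) = 90.00° ✓; |ET| = 20.70 ✓; ∠ETD = 91.00° ✓; |TD| = 19.80 ✓; ∠TDU = 68.80° ✓; |DU| = 29.30 ✓; ∠(DU, UN) = 90.00° ✓; |UN| = 20.80 ✗.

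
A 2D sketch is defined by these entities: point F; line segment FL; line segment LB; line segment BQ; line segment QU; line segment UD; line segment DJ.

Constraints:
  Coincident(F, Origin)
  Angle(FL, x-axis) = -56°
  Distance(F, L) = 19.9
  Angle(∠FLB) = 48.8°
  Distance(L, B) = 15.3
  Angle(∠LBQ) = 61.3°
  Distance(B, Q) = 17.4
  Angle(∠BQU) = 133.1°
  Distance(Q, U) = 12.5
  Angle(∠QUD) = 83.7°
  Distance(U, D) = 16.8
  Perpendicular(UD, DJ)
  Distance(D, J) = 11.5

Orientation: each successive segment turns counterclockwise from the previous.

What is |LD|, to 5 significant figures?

7.7284

F is at the origin; FL runs at -56.0° with length 19.9, so L = (11.128, -16.498). ∠FLB = 48.8° gives LB at 75.200° from the x-axis; with |LB| = 15.3, B = (15.036, -1.7054). ∠LBQ = 61.3° gives BQ at -166.10° from the x-axis; with |BQ| = 17.4, Q = (-1.8542, -5.8854). ∠BQU = 133.1° gives QU at -119.20° from the x-axis; with |QU| = 12.5, U = (-7.9525, -16.797). ∠QUD = 83.7° gives UD at -22.900° from the x-axis; with |UD| = 16.8, D = (7.5235, -23.334). Then |LD| = |D − L| = 7.7284.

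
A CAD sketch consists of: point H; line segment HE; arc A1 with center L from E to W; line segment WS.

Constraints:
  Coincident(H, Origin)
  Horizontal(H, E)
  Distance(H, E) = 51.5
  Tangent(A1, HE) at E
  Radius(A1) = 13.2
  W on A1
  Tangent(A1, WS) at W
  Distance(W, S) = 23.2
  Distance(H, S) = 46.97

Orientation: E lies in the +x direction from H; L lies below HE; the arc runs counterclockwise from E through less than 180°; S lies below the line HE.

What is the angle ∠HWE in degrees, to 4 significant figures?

126.5°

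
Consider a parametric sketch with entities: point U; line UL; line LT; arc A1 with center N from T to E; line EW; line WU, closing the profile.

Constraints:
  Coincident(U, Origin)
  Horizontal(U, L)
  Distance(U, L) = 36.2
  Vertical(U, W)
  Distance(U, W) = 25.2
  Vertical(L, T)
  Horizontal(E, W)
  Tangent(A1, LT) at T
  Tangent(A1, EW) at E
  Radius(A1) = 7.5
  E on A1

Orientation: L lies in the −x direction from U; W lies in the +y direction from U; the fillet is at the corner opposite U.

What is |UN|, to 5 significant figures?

33.719

UW is vertical with |UW| = 25.2 and W on the +y side, so W = (0.0000, 25.200). The virtual corner opposite U is at (-36.200, 25.200). Tangency of A1 to LT means the radius NT is perpendicular to LT and the tangent condition forces NE to be normal to EW, with radius 7.5, so the center N sits 7.5 in from both sides at N = (-28.700, 17.700). Then |UN| = |N − U| = 33.719.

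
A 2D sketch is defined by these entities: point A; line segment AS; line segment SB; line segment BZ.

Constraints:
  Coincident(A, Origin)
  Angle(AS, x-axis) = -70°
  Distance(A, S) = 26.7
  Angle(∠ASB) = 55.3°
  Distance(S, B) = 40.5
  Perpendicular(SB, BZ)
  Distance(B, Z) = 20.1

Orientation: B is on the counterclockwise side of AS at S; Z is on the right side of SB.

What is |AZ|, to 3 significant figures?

49.1

A is at the origin; AS runs at -70.0° with length 26.7, so S = 26.7·(cos -70.0°, sin -70.0°) = (9.13, -25.1). ∠ASB = 55.3°, so SB runs at -70.0° + (180° − 55.3°) = 54.7° from the x-axis; with |SB| = 40.5, B = S + 40.5·(cos 54.7°, sin 54.7°) = (32.5, 7.96). SB ⟂ BZ; with |BZ| = 20.1 on the right of SB, Z = B + 20.1·(0.816, -0.578) = (48.9, -3.65). Then |AZ| = |Z − A| = 49.1.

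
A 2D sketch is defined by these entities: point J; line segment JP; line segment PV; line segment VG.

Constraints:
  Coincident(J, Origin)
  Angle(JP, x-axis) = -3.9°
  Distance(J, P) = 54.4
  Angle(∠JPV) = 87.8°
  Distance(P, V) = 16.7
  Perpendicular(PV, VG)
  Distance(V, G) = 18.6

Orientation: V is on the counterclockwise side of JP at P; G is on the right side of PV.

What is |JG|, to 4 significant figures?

74.41

J is at the origin; JP runs at -3.9° with length 54.4, so P = 54.4·(cos -3.9°, sin -3.9°) = (54.27, -3.700). ∠JPV = 87.8°, so PV runs at -3.9° + (180° − 87.8°) = 88.30° from the x-axis; with |PV| = 16.7, V = P + 16.7·(cos 88.30°, sin 88.30°) = (54.77, 12.99). The perpendicularity gives VG at right angles to PV; with |VG| = 18.6 on the right of PV, G = V + 18.6·(0.9996, -0.02967) = (73.36, 12.44). Then |JG| = |G − J| = 74.41.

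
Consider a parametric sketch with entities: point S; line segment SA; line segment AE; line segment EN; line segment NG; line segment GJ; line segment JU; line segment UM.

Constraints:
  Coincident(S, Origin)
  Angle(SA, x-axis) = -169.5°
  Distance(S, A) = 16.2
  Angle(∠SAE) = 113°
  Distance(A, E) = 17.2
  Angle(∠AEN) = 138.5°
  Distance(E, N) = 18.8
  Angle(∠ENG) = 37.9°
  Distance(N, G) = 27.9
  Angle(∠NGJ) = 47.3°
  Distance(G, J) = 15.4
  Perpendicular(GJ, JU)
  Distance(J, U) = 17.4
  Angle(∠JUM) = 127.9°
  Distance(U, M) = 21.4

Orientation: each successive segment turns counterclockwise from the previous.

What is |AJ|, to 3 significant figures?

14.6

S is at the origin; SA runs at -169.5° with length 16.2, so A = (-15.9, -2.95). ∠SAE = 113.0° gives AE at -102° from the x-axis; with |AE| = 17.2, E = (-19.7, -19.7). ∠AEN = 138.5° gives EN at -61.0° from the x-axis; with |EN| = 18.8, N = (-10.5, -36.2). ∠ENG = 37.9° gives NG at 81.1° from the x-axis; with |NG| = 27.9, G = (-6.22, -8.62). ∠NGJ = 47.3° gives GJ at -146° from the x-axis; with |GJ| = 15.4, J = (-19.0, -17.2). Then |AJ| = |J − A| = 14.6.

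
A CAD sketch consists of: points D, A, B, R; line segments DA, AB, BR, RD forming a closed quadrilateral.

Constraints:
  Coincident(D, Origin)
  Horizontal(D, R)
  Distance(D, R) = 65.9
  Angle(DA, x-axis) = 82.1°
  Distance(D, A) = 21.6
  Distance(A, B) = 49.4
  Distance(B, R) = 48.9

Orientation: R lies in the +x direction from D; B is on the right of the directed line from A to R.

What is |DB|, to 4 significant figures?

33.12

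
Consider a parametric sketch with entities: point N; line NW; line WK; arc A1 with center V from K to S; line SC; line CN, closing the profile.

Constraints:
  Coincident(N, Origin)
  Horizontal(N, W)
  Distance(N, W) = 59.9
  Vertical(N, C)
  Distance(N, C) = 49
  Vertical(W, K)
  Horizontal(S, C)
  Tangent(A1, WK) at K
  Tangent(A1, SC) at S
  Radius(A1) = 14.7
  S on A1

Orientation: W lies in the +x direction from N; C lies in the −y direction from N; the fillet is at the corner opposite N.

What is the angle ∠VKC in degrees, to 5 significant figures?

13.788°

N is at the origin; NW is horizontal with |NW| = 59.9 and W on the +x side, so W = (59.900, 0.0000). N and C share the same x with |NC| = 49.0 and C on the −y side, so C = (0.0000, -49.000). The virtual corner opposite N is at (59.900, -49.000). Tangency of A1 to WK means the radius VK is perpendicular to WK and since A1 is tangent to SC there, VS ⟂ SC, with radius 14.7, so the center V sits 14.7 in from both sides at V = (45.200, -34.300). That places the tangent points at K = (59.900, -34.300) on WK and S = (45.200, -49.000) on SC. Then cos ∠VKC = KV·KC / (|KV||KC|), giving 13.788°.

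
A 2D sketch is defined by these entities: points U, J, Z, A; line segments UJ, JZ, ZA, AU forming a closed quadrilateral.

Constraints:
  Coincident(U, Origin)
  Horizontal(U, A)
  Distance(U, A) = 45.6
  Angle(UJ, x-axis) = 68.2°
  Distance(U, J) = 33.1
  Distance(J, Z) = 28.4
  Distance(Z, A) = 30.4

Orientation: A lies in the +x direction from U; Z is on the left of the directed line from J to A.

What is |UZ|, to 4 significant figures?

50.55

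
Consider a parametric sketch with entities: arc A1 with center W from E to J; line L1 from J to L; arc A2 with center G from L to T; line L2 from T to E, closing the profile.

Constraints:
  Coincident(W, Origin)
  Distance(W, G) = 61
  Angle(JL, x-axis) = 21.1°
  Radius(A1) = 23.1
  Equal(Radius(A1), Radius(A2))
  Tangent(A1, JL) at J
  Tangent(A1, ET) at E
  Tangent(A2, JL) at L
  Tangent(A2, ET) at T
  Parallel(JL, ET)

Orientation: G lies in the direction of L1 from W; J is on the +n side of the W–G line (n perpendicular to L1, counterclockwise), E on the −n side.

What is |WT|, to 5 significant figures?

65.227

Tangency of A1 to both parallel lines with radius 23.1 puts J and E at W ± 23.1·n: J = (-8.3159, 21.551), E = (8.3159, -21.551). Equal radii place L and T the same way about G: L = G + 23.1·n = (48.594, 43.511), T = G − 23.1·n = (65.226, 0.40858). Then |WT| = |T − W| = 65.227.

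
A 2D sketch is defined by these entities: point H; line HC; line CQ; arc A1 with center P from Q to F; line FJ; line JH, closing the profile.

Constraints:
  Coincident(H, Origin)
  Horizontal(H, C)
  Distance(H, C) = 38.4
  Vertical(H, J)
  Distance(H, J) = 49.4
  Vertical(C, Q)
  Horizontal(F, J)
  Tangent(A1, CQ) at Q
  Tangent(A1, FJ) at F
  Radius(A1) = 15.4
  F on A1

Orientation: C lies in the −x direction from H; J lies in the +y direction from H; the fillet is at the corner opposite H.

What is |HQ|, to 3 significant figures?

51.3

H is at the origin; HC is horizontal with |HC| = 38.4 and C on the −x side, so C = (-38.4, 0.00). H and J share the same x with |HJ| = 49.4 and J on the +y side, so J = (0.00, 49.4). The virtual corner opposite H is at (-38.4, 49.4). Tangency of A1 to CQ means the radius PQ is perpendicular to CQ and A1 meets FJ tangentially, so PF is at right angles to FJ, with radius 15.4, so the center P sits 15.4 in from both sides at P = (-23.0, 34.0). That places the tangent points at Q = (-38.4, 34.0) on CQ and F = (-23.0, 49.4) on FJ. Then |HQ| = |Q − H| = 51.3.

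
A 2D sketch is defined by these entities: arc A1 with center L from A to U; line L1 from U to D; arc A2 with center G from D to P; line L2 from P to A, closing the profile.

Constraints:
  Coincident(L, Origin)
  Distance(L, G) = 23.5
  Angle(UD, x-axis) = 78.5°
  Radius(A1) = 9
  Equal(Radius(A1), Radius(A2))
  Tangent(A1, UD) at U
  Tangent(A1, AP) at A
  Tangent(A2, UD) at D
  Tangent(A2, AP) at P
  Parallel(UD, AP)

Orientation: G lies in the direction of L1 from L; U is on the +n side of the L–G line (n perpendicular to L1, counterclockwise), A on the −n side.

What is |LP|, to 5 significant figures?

25.164

The slot axis is L1's direction at 78.5°, so u = (cos 78.5°, sin 78.5°) = (0.19937, 0.97992) and n = (−sin 78.5°, cos 78.5°) = (-0.97992, 0.19937). L is at the origin and G lies 23.5 along u from L, so G = 23.5·u = (4.6851, 23.028). Tangency of A1 to both parallel lines with radius 9.0 puts U and A at L ± 9.0·n: U = (-8.8193, 1.7943), A = (8.8193, -1.7943). Equal radii place D and P the same way about G: D = G + 9.0·n = (-4.1342, 24.823), P = G − 9.0·n = (13.504, 21.234). Then |LP| = |P − L| = 25.164.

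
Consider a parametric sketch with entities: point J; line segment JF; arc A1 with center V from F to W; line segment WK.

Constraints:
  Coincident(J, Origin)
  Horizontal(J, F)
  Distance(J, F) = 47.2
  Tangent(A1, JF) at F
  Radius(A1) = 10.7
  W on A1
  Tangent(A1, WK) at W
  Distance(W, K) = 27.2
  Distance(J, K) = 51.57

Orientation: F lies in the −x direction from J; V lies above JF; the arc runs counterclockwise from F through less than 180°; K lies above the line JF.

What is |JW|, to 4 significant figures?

37.93

J is at the origin; J and F share the same y with |JF| = 47.2 and F on the −x side, so F = (-47.20, 0.000). The tangent condition forces VF to be normal to JF, so V = F + (0, 10.7) = (-47.20, 10.70). Since VW ⟂ WK (tangency), |VK| = √(10.7² + 27.2²) = 29.23 regardless of where W sits on A1. So K lies on both circle(J, 51.57) and circle(V, 29.23); the above-JF intersection is K = (-35.44, 37.46). W is the foot of the tangent from K: W = (-36.51, 10.28).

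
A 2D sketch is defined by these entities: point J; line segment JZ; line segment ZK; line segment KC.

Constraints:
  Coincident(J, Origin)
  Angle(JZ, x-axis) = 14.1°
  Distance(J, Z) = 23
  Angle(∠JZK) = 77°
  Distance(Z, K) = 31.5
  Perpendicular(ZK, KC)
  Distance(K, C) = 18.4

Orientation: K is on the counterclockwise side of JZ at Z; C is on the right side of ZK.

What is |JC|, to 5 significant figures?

48.565

J is at the origin; JZ runs at 14.1° with length 23.0, so Z = 23.0·(cos 14.1°, sin 14.1°) = (22.307, 5.6031). ∠JZK = 77.0°, so ZK runs at 14.1° + (180° − 77.0°) = 117.10° from the x-axis; with |ZK| = 31.5, K = Z + 31.5·(cos 117.10°, sin 117.10°) = (7.9574, 33.645). The perpendicularity gives KC at right angles to ZK; with |KC| = 18.4 on the right of ZK, C = K + 18.4·(0.89021, 0.45554) = (24.337, 42.027). Then |JC| = |C − J| = 48.565.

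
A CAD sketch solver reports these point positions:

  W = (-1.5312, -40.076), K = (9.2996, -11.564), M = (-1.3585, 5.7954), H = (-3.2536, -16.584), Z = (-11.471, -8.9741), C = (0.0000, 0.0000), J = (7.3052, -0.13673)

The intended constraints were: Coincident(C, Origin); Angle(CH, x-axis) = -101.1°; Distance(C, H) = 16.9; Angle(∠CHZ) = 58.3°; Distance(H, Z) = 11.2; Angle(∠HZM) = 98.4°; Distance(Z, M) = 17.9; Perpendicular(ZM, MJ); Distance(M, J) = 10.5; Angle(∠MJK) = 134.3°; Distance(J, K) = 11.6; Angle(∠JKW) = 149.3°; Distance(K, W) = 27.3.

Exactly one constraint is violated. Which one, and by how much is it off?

Distance(K, W) = 27.3 — off by 3.20.

C = (0.00, 0.00) ✓; CH at -101.1° ✓; |CH| = 16.90 ✓; ∠CHZ = 58.30° ✓; |HZ| = 11.20 ✓; ∠HZM = 98.40° ✓; |ZM| = 17.90 ✓; ∠(ZM, MJ) = 90.00° ✓; |MJ| = 10.50 ✓; ∠MJK = 134.3° ✓; |JK| = 11.60 ✓; ∠JKW = 149.3° ✓; |KW| = 30.50 ✗.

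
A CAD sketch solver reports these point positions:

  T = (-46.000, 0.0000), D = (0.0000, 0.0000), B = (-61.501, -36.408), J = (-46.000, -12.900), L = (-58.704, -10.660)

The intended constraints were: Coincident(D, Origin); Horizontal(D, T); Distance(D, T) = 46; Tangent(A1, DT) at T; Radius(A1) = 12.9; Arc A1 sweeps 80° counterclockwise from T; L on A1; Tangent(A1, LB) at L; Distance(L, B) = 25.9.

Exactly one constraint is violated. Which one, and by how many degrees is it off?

Tangent(A1, LB) at L — off by 3.80°.

D = (0.00, 0.00) ✓; D.y = 0.00, T.y = 0.00 ✓; |DT| = 46.00 ✓; ∠(JT, TD) = 90.00° ✓; |JT| = 12.90 ✓; bearing(J→L) − bearing(J→T) = 80.00° ✓; |JL| = 12.90 ✓; ∠(JL, LB) = 86.20° ✗; |LB| = 25.90 ✓.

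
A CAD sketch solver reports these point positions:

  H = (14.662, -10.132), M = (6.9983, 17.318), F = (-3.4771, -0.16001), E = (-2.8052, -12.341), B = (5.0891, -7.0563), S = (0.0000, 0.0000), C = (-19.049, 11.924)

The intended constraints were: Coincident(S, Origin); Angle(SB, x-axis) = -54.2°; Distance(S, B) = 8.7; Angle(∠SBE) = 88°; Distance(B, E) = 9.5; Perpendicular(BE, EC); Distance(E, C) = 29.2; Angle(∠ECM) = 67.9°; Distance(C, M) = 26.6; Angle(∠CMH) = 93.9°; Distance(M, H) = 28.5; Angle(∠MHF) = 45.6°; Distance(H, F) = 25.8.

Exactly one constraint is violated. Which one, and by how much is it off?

Distance(H, F) = 25.8 — off by 5.10.

S = (0.00, 0.00) ✓; SB at -54.20° ✓; |SB| = 8.700 ✓; ∠SBE = 88.00° ✓; |BE| = 9.500 ✓; ∠(BE, EC) = 90.00° ✓; |EC| = 29.20 ✓; ∠ECM = 67.90° ✓; |CM| = 26.60 ✓; ∠CMH = 93.90° ✓; |MH| = 28.50 ✓; ∠MHF = 45.60° ✓; |HF| = 20.70 ✗.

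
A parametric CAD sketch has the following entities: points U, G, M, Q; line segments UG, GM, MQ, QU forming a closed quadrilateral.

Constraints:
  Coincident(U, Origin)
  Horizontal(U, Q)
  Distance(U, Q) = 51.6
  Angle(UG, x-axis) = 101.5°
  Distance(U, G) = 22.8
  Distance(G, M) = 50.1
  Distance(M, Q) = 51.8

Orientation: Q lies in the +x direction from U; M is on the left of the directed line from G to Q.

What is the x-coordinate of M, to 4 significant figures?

37.36

Checks: |GM| = 50.10 ✓; |MQ| = 51.80 ✓.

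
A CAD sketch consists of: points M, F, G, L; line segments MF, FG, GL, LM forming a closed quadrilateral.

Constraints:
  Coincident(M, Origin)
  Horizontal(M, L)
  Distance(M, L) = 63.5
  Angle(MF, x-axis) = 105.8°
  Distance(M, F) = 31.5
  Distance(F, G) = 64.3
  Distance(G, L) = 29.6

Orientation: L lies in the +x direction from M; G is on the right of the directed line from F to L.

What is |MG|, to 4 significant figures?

40.30

M is at the origin; ML is horizontal with |ML| = 63.5 and L in +x, so L = (63.5, 0). MF runs at 105.8° with |MF| = 31.5, so F = (-8.577, 30.31). G is determined by |FG| = 64.3 and |GL| = 29.6 together: it lies at the intersection of circle(F, 64.3) and circle(L, 29.6). With |FL| = 78.19, the foot of the radical line on FL is 59.93 from F and the perpendicular offset is √(64.3² − 59.93²) = 23.30. Taking the right-of-FL solution: G = (37.64, -14.40).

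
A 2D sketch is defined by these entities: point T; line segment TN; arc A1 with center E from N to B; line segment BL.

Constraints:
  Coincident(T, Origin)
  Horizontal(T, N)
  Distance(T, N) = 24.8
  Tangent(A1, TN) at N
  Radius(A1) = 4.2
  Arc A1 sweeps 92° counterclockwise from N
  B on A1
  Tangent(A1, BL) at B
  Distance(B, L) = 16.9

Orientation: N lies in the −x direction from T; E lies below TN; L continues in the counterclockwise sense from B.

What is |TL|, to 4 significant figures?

35.47

T is at the origin; TN is horizontal with |TN| = 24.8 and N on the −x side, so N = (-24.80, 0.000). A1 meets TN tangentially, so EN is at right angles to TN, so E = N + (0, -4.2) = (-24.80, -4.200). On A1, N sits at bearing 90° from E; a 92° counterclockwise sweep puts B at bearing 182°, so B = E + 4.2·(cos 182°, sin 182°) = (-29.00, -4.347). A1 meets BL tangentially, so EB is at right angles to BL, so BL runs along (−sin 182°, cos 182°); with |BL| = 16.9, L = (-28.41, -21.24). Then |TL| = |L − T| = 35.47.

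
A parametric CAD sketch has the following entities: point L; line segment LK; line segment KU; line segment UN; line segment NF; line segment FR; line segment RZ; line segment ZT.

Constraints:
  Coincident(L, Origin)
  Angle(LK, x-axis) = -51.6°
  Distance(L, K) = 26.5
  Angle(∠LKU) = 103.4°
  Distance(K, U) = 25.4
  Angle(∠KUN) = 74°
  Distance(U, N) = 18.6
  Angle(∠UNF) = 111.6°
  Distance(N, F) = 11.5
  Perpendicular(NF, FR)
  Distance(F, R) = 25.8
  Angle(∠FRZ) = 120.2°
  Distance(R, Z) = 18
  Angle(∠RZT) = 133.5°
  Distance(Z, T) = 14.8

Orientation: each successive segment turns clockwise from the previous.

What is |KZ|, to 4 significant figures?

27.08

NF ⟂ FR, so FR runs at -32.60°; with |FR| = 25.8, R = (17.80, -29.85). ∠FRZ = 120.2° gives RZ at -92.40° from the x-axis; with |RZ| = 18.0, Z = (17.05, -47.84). Then |KZ| = |Z − K| = 27.08.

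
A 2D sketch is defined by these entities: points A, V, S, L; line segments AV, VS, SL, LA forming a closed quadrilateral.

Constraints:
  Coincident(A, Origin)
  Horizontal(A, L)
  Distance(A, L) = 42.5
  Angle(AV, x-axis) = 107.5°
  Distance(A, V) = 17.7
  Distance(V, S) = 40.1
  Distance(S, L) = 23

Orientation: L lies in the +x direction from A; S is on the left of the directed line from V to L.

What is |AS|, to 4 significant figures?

40.69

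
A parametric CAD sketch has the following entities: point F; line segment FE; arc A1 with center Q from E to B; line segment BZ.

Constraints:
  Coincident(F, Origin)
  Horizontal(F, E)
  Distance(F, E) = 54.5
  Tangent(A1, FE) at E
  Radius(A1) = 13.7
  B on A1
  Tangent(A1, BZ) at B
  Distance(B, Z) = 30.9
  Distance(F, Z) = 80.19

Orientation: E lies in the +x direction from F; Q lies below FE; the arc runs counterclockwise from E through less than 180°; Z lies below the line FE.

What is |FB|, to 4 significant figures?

50.30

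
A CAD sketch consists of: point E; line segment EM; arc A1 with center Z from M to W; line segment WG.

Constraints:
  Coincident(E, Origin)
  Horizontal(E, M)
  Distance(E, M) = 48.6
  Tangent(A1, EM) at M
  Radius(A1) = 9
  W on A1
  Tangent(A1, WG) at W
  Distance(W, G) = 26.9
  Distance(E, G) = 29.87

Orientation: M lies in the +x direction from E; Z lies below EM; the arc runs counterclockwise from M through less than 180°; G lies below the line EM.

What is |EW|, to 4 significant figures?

42.77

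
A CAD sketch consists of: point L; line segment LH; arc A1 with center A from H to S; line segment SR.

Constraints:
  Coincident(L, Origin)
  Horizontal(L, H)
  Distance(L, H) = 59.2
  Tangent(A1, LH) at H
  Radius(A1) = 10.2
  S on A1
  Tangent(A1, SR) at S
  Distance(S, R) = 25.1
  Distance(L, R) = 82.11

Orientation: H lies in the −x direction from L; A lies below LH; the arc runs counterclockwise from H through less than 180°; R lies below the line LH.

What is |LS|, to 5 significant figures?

69.426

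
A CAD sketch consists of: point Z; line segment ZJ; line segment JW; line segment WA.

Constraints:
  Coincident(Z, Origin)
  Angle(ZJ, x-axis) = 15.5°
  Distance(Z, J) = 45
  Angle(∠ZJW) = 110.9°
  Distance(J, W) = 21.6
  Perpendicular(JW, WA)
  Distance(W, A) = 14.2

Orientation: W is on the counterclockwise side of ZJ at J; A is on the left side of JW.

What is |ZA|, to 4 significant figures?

46.83

Z is at the origin; ZJ runs at 15.5° with length 45.0, so J = 45.0·(cos 15.5°, sin 15.5°) = (43.36, 12.03). ∠ZJW = 110.9°, so JW runs at 15.5° + (180° − 110.9°) = 84.60° from the x-axis; with |JW| = 21.6, W = J + 21.6·(cos 84.60°, sin 84.60°) = (45.40, 33.53). JW ⟂ WA; with |WA| = 14.2 on the left of JW, A = W + 14.2·(-0.9956, 0.09411) = (31.26, 34.87). Then |ZA| = |A − Z| = 46.83.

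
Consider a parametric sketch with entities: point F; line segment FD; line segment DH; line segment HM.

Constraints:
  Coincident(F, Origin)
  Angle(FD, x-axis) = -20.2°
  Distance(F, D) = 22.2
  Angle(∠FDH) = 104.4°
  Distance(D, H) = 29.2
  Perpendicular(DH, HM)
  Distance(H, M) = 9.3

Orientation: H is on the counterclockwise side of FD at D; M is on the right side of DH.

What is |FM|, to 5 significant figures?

46.415

∠FDH = 104.4°, so DH runs at -20.2° + (180° − 104.4°) = 55.400° from the x-axis; with |DH| = 29.2, H = D + 29.2·(cos 55.400°, sin 55.400°) = (37.416, 16.370). DH is perpendicular to HM; with |HM| = 9.3 on the right of DH, M = H + 9.3·(0.82314, -0.56784) = (45.071, 11.089). Then |FM| = |M − F| = 46.415.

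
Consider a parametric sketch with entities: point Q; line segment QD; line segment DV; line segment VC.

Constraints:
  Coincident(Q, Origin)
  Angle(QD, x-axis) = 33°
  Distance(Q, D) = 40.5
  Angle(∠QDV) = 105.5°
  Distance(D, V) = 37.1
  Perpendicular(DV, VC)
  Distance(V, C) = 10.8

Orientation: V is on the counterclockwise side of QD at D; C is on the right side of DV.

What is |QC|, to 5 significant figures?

69.133

Q is at the origin; QD runs at 33.0° with length 40.5, so D = 40.5·(cos 33.0°, sin 33.0°) = (33.966, 22.058). ∠QDV = 105.5°, so DV runs at 33.0° + (180° − 105.5°) = 107.50° from the x-axis; with |DV| = 37.1, V = D + 37.1·(cos 107.50°, sin 107.50°) = (22.810, 57.441). The perpendicularity gives VC at right angles to DV; with |VC| = 10.8 on the right of DV, C = V + 10.8·(0.95372, 0.30071) = (33.110, 60.688). Then |QC| = |C − Q| = 69.133.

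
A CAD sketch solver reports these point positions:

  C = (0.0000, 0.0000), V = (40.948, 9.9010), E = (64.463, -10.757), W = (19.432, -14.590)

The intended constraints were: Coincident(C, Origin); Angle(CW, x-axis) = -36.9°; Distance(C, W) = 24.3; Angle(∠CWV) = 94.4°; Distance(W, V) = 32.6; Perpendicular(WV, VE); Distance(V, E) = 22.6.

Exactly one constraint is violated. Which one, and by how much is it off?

Distance(V, E) = 22.6 — off by 8.70.

C = (0.00, 0.00) ✓; CW at -36.90° ✓; |CW| = 24.30 ✓; ∠CWV = 94.40° ✓; |WV| = 32.60 ✓; ∠(WV, VE) = 90.00° ✓; |VE| = 31.30 ✗.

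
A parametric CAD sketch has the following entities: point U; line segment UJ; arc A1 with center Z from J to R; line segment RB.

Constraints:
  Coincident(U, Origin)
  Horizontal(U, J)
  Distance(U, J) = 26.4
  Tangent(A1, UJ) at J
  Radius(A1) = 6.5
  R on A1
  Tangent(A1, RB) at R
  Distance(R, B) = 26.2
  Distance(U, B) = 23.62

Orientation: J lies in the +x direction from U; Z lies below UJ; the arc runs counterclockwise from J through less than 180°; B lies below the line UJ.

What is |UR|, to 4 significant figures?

21.44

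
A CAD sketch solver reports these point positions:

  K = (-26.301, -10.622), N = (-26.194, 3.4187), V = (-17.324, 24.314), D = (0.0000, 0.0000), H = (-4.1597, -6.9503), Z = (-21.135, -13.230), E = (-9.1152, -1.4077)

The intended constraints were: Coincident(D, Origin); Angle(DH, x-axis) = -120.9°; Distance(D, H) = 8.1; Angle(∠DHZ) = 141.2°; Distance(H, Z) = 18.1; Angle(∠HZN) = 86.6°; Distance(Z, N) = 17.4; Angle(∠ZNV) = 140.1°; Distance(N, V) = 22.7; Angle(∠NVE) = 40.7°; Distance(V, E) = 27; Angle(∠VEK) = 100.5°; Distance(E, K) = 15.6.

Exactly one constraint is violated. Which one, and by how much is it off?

Distance(E, K) = 15.6 — off by 3.90.

D = (0.00, 0.00) ✓; DH at -120.9° ✓; |DH| = 8.100 ✓; ∠DHZ = 141.2° ✓; |HZ| = 18.10 ✓; ∠HZN = 86.60° ✓; |ZN| = 17.40 ✓; ∠ZNV = 140.1° ✓; |NV| = 22.70 ✓; ∠NVE = 40.70° ✓; |VE| = 27.00 ✓; ∠VEK = 100.5° ✓; |EK| = 19.50 ✗.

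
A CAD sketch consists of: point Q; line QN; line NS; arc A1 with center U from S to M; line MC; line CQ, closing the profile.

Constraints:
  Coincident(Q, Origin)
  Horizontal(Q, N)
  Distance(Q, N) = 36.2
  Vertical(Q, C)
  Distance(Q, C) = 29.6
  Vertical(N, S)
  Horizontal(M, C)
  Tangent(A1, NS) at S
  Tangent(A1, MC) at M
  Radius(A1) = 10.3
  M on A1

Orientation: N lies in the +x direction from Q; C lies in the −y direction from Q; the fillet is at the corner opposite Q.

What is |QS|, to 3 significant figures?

41.0

Q is at the origin; Q and N share the same y with |QN| = 36.2 and N on the +x side, so N = (36.2, 0.00). QC is vertical with |QC| = 29.6 and C on the −y side, so C = (0.00, -29.6). The virtual corner opposite Q is at (36.2, -29.6). A1 meets NS tangentially, so US is at right angles to NS and since A1 is tangent to MC there, UM ⟂ MC, with radius 10.3, so the center U sits 10.3 in from both sides at U = (25.9, -19.3). That places the tangent points at S = (36.2, -19.3) on NS and M = (25.9, -29.6) on MC. Then |QS| = |S − Q| = 41.0.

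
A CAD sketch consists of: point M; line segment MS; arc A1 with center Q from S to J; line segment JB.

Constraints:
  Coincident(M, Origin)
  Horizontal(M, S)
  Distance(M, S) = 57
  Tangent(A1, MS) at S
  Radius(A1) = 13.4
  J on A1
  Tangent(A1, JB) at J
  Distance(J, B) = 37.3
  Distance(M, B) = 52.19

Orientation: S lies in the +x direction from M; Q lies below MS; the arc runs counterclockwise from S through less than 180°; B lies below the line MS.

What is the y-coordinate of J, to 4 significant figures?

-8.201

M is at the origin; MS is horizontal with |MS| = 57.0 and S on the +x side, so S = (57.00, 0.000). A1 meets MS tangentially, so QS is at right angles to MS, so Q = S + (0, -13.4) = (57.00, -13.40). Since QJ ⟂ JB (tangency), |QB| = √(13.4² + 37.3²) = 39.63 regardless of where J sits on A1. So B lies on both circle(M, 52.19) and circle(Q, 39.63); the below-MS intersection is B = (30.18, -42.58). J is the foot of the tangent from B: J = (44.65, -8.201).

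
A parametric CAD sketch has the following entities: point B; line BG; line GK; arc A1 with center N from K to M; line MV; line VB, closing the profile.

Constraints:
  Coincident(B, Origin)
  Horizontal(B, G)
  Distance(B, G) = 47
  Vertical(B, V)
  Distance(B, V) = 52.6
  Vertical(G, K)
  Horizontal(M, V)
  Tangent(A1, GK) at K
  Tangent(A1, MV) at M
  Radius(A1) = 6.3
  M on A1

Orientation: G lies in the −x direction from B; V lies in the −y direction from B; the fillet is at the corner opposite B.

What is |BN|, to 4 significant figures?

61.65

B is at the origin; BG is horizontal with |BG| = 47.0 and G on the −x side, so G = (-47.00, 0.000). BV is vertical with |BV| = 52.6 and V on the −y side, so V = (0.000, -52.60). The virtual corner opposite B is at (-47.00, -52.60). Tangency of A1 to GK means the radius NK is perpendicular to GK and since A1 is tangent to MV there, NM ⟂ MV, with radius 6.3, so the center N sits 6.3 in from both sides at N = (-40.70, -46.30). Then |BN| = |N − B| = 61.65.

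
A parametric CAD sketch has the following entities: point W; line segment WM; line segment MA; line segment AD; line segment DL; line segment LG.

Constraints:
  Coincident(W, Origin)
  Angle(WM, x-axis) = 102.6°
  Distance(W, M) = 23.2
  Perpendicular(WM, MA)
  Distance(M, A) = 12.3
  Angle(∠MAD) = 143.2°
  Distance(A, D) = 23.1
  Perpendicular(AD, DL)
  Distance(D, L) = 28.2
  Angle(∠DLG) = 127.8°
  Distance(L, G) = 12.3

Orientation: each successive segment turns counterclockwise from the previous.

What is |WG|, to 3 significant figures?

13.5

AD ⟂ DL, so DL runs at -40.6°; with |DL| = 28.2, L = (-10.7, -15.9). ∠DLG = 127.8° gives LG at 11.6° from the x-axis; with |LG| = 12.3, G = (1.36, -13.5). Then |WG| = |G − W| = 13.5.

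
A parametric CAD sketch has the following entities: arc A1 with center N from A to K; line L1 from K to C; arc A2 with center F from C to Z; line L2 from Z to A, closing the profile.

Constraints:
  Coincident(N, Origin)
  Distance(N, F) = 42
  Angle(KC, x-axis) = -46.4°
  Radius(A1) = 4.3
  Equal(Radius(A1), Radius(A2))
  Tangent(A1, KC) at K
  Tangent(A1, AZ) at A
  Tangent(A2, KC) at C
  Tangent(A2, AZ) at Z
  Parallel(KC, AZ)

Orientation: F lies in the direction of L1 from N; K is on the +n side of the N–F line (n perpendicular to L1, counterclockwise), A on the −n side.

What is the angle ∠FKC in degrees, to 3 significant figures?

5.85°

The slot axis is L1's direction at -46.4°, so u = (cos -46.4°, sin -46.4°) = (0.690, -0.724) and n = (−sin -46.4°, cos -46.4°) = (0.724, 0.690). N is at the origin and F lies 42.0 along u from N, so F = 42.0·u = (29.0, -30.4). Tangency of A1 to both parallel lines with radius 4.3 puts K and A at N ± 4.3·n: K = (3.11, 2.97), A = (-3.11, -2.97). Equal radii place C and Z the same way about F: C = F + 4.3·n = (32.1, -27.4), Z = F − 4.3·n = (25.9, -33.4). Then cos ∠FKC = KF·KC / (|KF||KC|), giving 5.85°.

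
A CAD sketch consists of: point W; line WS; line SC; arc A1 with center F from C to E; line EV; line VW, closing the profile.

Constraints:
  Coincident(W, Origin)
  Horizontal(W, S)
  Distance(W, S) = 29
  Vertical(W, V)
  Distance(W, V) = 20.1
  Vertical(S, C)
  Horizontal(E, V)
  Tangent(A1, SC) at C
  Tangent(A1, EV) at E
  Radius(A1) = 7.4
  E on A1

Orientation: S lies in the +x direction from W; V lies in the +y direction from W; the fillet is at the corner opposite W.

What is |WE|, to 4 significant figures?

29.51

The virtual corner opposite W is at (29.00, 20.10). Tangency of A1 to SC means the radius FC is perpendicular to SC and the tangent condition forces FE to be normal to EV, with radius 7.4, so the center F sits 7.4 in from both sides at F = (21.60, 12.70). That places the tangent points at C = (29.00, 12.70) on SC and E = (21.60, 20.10) on EV. Then |WE| = |E − W| = 29.51.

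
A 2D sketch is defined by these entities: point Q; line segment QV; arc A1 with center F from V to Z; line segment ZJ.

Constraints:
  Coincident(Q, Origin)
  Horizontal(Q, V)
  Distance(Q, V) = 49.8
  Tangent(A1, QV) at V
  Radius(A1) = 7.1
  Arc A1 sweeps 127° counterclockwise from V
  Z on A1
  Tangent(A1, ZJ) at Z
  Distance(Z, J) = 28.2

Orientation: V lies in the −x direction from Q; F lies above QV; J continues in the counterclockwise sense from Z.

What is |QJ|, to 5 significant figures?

69.872

Q is at the origin; QV is horizontal with |QV| = 49.8 and V on the −x side, so V = (-49.800, 0.0000). Tangency of A1 to QV means the radius FV is perpendicular to QV, so F = V + (0, 7.1) = (-49.800, 7.1000). On A1, V sits at bearing -90° from F; a 127° counterclockwise sweep puts Z at bearing 37°, so Z = F + 7.1·(cos 37°, sin 37°) = (-44.130, 11.373). A1 meets ZJ tangentially, so FZ is at right angles to ZJ, so ZJ runs along (−sin 37°, cos 37°); with |ZJ| = 28.2, J = (-61.101, 33.894). Then |QJ| = |J − Q| = 69.872.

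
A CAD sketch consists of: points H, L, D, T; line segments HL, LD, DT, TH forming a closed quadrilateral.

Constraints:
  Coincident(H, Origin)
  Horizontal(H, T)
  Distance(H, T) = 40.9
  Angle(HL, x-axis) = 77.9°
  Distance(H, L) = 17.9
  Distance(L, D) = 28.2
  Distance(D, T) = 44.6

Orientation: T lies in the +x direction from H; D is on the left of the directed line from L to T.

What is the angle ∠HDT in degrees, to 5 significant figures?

54.298°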